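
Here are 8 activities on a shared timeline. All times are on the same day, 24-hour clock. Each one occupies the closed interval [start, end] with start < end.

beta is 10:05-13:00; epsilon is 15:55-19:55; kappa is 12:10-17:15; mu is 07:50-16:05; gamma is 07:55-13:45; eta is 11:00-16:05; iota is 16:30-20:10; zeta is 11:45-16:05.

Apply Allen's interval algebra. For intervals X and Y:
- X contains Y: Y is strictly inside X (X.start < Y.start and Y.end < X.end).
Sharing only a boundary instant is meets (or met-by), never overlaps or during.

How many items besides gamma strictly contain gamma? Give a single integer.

1

Target gamma = [07:55, 13:45].
beta [10:05, 13:00] → during → no.
epsilon [15:55, 19:55] → after → no.
eta [11:00, 16:05] → overlapped-by → no.
iota [16:30, 20:10] → after → no.
kappa [12:10, 17:15] → overlapped-by → no.
mu [07:50, 16:05] → contains → counts.
zeta [11:45, 16:05] → overlapped-by → no.
Total: 1.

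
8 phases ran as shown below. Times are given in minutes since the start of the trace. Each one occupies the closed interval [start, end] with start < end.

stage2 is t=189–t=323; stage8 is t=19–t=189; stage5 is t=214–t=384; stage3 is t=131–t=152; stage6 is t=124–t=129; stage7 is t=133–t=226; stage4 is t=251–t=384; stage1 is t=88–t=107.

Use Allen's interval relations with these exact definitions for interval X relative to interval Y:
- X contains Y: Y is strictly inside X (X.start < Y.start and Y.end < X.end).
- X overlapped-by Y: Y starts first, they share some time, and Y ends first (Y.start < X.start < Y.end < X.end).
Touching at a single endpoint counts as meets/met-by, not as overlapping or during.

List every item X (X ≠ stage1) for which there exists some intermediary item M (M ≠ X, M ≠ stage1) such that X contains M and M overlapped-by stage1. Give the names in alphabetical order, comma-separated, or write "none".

none

Target stage1 = [t=88, t=107].
Intermediaries M with M overlapped-by stage1: none.
Union: none.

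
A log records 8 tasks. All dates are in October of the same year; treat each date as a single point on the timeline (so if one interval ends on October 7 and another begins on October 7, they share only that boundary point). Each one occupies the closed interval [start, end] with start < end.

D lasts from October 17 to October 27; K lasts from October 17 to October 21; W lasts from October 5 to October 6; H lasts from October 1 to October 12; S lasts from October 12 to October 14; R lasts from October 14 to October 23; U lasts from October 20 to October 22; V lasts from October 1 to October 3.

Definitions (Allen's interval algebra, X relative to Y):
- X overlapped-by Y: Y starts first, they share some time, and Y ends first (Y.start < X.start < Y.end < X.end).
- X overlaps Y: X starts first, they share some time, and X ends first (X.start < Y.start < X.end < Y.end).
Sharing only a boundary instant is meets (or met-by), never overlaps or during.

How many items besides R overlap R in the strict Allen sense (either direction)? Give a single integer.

Target R = [October 14, October 23].
D [October 17, October 27] → overlapped-by → counts.
H [October 1, October 12] → before → no.
K [October 17, October 21] → during → no.
S [October 12, October 14] → meets → no.
U [October 20, October 22] → during → no.
V [October 1, October 3] → before → no.
W [October 5, October 6] → before → no.
Total: 1.

1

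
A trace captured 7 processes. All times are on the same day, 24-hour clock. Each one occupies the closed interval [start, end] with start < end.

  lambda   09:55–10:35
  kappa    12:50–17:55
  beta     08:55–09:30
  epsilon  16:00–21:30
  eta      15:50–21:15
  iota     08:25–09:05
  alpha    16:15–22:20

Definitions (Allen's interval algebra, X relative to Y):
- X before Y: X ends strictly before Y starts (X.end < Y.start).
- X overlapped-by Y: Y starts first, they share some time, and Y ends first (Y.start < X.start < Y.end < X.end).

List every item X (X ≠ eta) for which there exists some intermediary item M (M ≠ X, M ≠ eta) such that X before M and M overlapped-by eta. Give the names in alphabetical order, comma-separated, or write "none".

beta, iota, lambda

Target eta = [15:50, 21:15].
Intermediaries M with M overlapped-by eta: alpha, epsilon.
Via alpha — items with X before alpha: beta, iota, lambda.
Via epsilon — items with X before epsilon: beta, iota, lambda.
Union: beta, iota, lambda.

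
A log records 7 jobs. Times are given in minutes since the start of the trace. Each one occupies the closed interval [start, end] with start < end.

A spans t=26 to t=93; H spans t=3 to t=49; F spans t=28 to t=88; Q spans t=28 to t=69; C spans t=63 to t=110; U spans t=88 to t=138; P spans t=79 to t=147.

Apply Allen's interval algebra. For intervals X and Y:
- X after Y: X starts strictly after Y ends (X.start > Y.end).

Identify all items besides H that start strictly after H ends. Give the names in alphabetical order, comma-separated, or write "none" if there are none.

C, P, U

Target H = [t=3, t=49].
A [t=26, t=93] → overlapped-by → no.
C [t=63, t=110] → after → yes.
F [t=28, t=88] → overlapped-by → no.
P [t=79, t=147] → after → yes.
Q [t=28, t=69] → overlapped-by → no.
U [t=88, t=138] → after → yes.
Result: C, P, U.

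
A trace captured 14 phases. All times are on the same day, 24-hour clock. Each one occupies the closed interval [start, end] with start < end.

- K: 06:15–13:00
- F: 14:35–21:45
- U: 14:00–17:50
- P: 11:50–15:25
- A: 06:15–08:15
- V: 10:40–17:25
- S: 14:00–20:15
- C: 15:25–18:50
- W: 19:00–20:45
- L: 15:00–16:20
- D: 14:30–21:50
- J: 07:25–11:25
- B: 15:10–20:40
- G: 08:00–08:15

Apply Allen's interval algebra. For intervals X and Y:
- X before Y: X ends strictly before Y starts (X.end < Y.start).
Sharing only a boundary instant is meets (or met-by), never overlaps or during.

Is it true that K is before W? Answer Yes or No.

K = [06:15, 13:00], W = [19:00, 20:45].
Actual relation of K to W: before.
Asked whether 'before' holds → Yes.

Yes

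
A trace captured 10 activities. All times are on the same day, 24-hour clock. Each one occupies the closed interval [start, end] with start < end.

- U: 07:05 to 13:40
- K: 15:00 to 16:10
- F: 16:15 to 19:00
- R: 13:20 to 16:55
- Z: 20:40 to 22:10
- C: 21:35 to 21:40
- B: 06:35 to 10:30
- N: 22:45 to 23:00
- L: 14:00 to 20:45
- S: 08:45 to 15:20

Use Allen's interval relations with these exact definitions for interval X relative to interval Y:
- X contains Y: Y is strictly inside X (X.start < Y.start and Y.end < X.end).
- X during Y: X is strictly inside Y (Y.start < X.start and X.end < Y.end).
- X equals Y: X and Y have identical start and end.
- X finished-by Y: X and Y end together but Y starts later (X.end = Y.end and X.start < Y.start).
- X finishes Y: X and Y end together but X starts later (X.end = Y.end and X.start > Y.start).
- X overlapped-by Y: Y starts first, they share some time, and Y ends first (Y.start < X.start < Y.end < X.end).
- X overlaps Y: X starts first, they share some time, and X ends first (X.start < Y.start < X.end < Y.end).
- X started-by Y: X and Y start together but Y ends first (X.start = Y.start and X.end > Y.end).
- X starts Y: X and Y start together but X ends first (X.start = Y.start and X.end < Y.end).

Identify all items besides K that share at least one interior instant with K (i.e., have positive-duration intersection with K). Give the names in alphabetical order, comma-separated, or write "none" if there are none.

Target K = [15:00, 16:10].
B [06:35, 10:30] → before → no.
C [21:35, 21:40] → after → no.
F [16:15, 19:00] → after → no.
L [14:00, 20:45] → contains → yes.
N [22:45, 23:00] → after → no.
R [13:20, 16:55] → contains → yes.
S [08:45, 15:20] → overlaps → yes.
U [07:05, 13:40] → before → no.
Z [20:40, 22:10] → after → no.
Result: L, R, S.

L, R, S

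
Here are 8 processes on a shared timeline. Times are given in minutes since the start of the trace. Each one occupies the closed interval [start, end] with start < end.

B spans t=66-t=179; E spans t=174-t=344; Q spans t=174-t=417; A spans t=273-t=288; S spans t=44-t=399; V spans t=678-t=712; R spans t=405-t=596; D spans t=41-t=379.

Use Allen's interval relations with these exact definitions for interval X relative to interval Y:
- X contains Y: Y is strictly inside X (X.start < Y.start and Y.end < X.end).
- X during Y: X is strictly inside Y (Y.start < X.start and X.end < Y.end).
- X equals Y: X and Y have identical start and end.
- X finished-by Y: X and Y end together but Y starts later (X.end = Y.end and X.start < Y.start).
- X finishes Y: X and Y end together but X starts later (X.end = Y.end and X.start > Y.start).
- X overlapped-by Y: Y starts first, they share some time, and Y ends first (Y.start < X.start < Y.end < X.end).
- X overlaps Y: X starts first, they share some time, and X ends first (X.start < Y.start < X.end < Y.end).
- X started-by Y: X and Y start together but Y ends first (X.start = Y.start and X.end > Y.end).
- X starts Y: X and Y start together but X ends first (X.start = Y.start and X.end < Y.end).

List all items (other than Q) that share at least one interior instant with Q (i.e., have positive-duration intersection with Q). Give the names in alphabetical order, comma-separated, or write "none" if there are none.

A, B, D, E, R, S

Target Q = [t=174, t=417].
A [t=273, t=288] → during → yes.
B [t=66, t=179] → overlaps → yes.
D [t=41, t=379] → overlaps → yes.
E [t=174, t=344] → starts → yes.
R [t=405, t=596] → overlapped-by → yes.
S [t=44, t=399] → overlaps → yes.
V [t=678, t=712] → after → no.
Result: A, B, D, E, R, S.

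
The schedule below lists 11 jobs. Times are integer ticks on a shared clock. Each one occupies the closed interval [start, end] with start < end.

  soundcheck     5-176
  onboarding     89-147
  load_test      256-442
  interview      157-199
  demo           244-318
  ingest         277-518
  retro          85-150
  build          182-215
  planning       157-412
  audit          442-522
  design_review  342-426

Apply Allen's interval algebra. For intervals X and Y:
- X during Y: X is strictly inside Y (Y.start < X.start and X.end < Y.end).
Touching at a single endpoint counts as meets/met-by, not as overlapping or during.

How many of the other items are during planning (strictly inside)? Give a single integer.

Target planning = [157, 412].
audit [442, 522] → after → no.
build [182, 215] → during → counts.
demo [244, 318] → during → counts.
design_review [342, 426] → overlapped-by → no.
ingest [277, 518] → overlapped-by → no.
interview [157, 199] → starts → no.
load_test [256, 442] → overlapped-by → no.
onboarding [89, 147] → before → no.
retro [85, 150] → before → no.
soundcheck [5, 176] → overlaps → no.
Total: 2.

2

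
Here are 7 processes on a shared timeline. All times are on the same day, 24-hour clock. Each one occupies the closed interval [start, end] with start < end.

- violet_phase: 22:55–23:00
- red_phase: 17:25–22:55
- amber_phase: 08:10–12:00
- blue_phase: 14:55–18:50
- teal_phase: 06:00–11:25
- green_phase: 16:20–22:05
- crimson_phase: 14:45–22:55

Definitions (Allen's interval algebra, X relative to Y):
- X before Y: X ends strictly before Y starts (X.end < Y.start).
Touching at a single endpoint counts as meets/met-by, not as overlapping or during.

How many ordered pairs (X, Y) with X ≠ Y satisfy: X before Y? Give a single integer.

12

Checking all 42 ordered pairs for relation 'before'; matching pairs in alphabetical order:
(amber_phase, blue_phase): amber_phase before blue_phase ✓
(amber_phase, crimson_phase): amber_phase before crimson_phase ✓
(amber_phase, green_phase): amber_phase before green_phase ✓
(amber_phase, red_phase): amber_phase before red_phase ✓
(amber_phase, violet_phase): amber_phase before violet_phase ✓
(blue_phase, violet_phase): blue_phase before violet_phase ✓
(green_phase, violet_phase): green_phase before violet_phase ✓
(teal_phase, blue_phase): teal_phase before blue_phase ✓
(teal_phase, crimson_phase): teal_phase before crimson_phase ✓
(teal_phase, green_phase): teal_phase before green_phase ✓
(teal_phase, red_phase): teal_phase before red_phase ✓
(teal_phase, violet_phase): teal_phase before violet_phase ✓
Count: 12.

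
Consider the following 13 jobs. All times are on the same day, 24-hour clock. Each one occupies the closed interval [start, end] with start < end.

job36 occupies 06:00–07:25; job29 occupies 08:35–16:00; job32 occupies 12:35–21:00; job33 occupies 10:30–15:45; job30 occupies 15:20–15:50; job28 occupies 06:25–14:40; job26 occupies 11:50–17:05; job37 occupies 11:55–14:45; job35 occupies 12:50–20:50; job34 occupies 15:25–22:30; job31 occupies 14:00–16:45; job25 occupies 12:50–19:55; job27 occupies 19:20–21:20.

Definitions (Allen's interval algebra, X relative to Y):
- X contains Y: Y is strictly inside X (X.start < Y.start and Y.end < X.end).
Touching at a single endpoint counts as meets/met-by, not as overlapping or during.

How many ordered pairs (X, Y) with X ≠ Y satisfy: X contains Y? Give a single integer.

17

Checking all 156 ordered pairs for relation 'contains'; matching pairs in alphabetical order:
(job25, job30): job25 contains job30 ✓
(job25, job31): job25 contains job31 ✓
(job26, job30): job26 contains job30 ✓
(job26, job31): job26 contains job31 ✓
(job26, job37): job26 contains job37 ✓
(job29, job30): job29 contains job30 ✓
(job29, job33): job29 contains job33 ✓
(job29, job37): job29 contains job37 ✓
(job31, job30): job31 contains job30 ✓
(job32, job25): job32 contains job25 ✓
(job32, job30): job32 contains job30 ✓
(job32, job31): job32 contains job31 ✓
(job32, job35): job32 contains job35 ✓
(job33, job37): job33 contains job37 ✓
(job34, job27): job34 contains job27 ✓
(job35, job30): job35 contains job30 ✓
(job35, job31): job35 contains job31 ✓
Count: 17.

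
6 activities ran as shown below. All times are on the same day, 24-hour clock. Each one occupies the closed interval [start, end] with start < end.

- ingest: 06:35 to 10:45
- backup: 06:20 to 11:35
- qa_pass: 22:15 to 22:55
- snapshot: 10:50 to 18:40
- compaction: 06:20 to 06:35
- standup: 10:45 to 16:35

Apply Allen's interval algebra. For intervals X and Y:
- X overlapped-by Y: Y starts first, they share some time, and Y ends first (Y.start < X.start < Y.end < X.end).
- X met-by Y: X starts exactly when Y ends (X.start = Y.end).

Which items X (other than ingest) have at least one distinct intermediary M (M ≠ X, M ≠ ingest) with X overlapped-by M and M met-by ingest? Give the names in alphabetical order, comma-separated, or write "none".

Target ingest = [06:35, 10:45].
Intermediaries M with M met-by ingest: standup.
Via standup — items with X overlapped-by standup: snapshot.
Union: snapshot.

snapshot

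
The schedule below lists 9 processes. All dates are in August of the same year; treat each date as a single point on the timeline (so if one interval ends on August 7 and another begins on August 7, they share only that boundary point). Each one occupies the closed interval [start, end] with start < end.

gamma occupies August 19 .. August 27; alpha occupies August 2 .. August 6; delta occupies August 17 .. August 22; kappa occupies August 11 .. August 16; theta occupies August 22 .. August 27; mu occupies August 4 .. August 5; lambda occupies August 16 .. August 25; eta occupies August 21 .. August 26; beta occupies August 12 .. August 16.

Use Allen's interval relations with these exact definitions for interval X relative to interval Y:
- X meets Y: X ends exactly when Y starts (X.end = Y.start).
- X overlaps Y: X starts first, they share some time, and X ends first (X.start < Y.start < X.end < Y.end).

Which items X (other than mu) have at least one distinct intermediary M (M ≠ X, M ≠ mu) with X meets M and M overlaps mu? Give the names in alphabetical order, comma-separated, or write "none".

Target mu = [August 4, August 5].
Intermediaries M with M overlaps mu: none.
Union: none.

none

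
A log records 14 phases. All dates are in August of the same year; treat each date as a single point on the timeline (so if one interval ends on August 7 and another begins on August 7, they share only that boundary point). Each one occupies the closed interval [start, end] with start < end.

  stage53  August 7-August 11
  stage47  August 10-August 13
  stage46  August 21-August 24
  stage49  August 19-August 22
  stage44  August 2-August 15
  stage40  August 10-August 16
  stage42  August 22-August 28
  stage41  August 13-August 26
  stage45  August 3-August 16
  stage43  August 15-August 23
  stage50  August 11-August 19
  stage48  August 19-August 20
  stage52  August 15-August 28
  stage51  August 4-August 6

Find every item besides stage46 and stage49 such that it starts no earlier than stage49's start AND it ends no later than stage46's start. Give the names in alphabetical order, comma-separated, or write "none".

Conditions: its start is no earlier than stage49's start (X.start >= August 19) AND its end is no later than stage46's start (X.end <= August 21).
stage40: start August 10 >= August 19? ✗; end August 16 <= August 21? ✓ → no.
stage41: start August 13 >= August 19? ✗; end August 26 <= August 21? ✗ → no.
stage42: start August 22 >= August 19? ✓; end August 28 <= August 21? ✗ → no.
stage43: start August 15 >= August 19? ✗; end August 23 <= August 21? ✗ → no.
stage44: start August 2 >= August 19? ✗; end August 15 <= August 21? ✓ → no.
stage45: start August 3 >= August 19? ✗; end August 16 <= August 21? ✓ → no.
stage47: start August 10 >= August 19? ✗; end August 13 <= August 21? ✓ → no.
stage48: start August 19 >= August 19? ✓; end August 20 <= August 21? ✓ → yes.
stage50: start August 11 >= August 19? ✗; end August 19 <= August 21? ✓ → no.
stage51: start August 4 >= August 19? ✗; end August 6 <= August 21? ✓ → no.
stage52: start August 15 >= August 19? ✗; end August 28 <= August 21? ✗ → no.
stage53: start August 7 >= August 19? ✗; end August 11 <= August 21? ✓ → no.
Result: stage48.

stage48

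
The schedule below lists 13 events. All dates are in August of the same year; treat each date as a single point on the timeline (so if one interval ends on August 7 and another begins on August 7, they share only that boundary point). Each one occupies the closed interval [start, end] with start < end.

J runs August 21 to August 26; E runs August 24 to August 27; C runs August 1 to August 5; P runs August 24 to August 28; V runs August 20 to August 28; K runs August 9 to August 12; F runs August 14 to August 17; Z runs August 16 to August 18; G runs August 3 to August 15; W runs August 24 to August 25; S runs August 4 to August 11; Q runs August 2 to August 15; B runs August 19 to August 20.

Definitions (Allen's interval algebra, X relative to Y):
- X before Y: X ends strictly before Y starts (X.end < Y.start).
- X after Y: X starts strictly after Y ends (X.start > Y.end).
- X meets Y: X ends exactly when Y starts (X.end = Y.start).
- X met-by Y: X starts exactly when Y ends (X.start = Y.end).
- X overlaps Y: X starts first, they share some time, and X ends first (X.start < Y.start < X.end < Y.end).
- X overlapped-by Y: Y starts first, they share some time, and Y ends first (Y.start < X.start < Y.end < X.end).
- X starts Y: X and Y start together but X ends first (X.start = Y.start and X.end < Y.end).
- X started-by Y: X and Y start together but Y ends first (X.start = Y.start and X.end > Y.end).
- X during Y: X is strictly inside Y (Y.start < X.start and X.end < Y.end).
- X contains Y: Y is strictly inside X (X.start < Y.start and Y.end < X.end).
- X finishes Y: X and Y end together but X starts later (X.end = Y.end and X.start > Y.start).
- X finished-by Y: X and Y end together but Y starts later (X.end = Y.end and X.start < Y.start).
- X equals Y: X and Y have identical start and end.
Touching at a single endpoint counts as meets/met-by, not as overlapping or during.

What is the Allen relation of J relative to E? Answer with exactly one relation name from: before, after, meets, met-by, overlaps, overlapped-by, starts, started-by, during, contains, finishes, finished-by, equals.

J = [August 21, August 26]; E = [August 24, August 27].
Compare endpoints: J.start < E.start, J.start < E.end, J.end > E.start, J.end < E.end.
That pattern is 'overlaps'.

overlaps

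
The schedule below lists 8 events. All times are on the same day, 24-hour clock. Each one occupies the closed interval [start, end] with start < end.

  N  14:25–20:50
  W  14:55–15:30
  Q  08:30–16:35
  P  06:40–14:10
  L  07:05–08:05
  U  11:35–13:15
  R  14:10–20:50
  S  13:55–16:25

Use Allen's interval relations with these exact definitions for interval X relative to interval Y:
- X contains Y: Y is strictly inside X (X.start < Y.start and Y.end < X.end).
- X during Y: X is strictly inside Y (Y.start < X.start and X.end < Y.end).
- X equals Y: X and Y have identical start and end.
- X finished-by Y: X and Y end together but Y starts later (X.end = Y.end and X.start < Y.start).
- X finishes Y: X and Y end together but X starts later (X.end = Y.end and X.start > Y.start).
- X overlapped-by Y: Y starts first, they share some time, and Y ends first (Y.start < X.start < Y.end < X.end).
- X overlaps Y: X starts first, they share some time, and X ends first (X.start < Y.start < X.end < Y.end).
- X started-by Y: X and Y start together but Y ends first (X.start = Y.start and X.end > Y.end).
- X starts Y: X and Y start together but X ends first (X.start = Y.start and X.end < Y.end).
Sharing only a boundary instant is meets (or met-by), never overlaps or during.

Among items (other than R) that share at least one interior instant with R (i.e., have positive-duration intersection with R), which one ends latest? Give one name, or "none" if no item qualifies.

Target R = [14:10, 20:50].
L [07:05, 08:05] → before → excluded.
N [14:25, 20:50] → finishes → candidate.
P [06:40, 14:10] → meets → excluded.
Q [08:30, 16:35] → overlaps → candidate.
S [13:55, 16:25] → overlaps → candidate.
U [11:35, 13:15] → before → excluded.
W [14:55, 15:30] → during → candidate.
Among candidates, latest end is 20:50 → N.

N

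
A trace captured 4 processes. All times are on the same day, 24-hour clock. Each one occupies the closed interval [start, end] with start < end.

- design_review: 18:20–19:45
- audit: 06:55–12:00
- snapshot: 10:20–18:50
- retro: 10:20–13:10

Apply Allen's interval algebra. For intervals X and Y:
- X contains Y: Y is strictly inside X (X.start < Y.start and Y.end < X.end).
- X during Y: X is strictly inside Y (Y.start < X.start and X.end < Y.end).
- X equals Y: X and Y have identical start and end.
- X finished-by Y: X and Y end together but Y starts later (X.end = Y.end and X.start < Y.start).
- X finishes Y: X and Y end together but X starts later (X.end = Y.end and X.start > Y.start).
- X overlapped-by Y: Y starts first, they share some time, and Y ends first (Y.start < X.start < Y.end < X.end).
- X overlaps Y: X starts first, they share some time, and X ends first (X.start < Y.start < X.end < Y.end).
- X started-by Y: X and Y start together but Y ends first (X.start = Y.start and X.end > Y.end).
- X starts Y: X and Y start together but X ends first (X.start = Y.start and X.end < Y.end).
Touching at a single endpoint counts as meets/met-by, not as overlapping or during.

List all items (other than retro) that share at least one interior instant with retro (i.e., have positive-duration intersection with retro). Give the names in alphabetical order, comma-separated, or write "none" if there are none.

Target retro = [10:20, 13:10].
audit [06:55, 12:00] → overlaps → yes.
design_review [18:20, 19:45] → after → no.
snapshot [10:20, 18:50] → started-by → yes.
Result: audit, snapshot.

audit, snapshot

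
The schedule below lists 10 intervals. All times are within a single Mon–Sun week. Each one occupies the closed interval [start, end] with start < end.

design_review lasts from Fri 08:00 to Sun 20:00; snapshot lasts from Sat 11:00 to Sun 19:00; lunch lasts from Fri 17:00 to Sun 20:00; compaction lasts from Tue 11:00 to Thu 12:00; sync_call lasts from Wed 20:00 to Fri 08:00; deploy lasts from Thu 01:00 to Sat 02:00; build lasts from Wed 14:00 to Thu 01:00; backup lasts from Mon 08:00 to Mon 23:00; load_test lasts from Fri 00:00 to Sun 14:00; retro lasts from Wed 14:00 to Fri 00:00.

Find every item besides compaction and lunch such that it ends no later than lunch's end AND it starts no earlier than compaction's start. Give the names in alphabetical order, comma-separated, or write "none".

build, deploy, design_review, load_test, retro, snapshot, sync_call

Conditions: its end is no later than lunch's end (X.end <= Sun 20:00) AND its start is no earlier than compaction's start (X.start >= Tue 11:00).
backup: end Mon 23:00 <= Sun 20:00? ✓; start Mon 08:00 >= Tue 11:00? ✗ → no.
build: end Thu 01:00 <= Sun 20:00? ✓; start Wed 14:00 >= Tue 11:00? ✓ → yes.
deploy: end Sat 02:00 <= Sun 20:00? ✓; start Thu 01:00 >= Tue 11:00? ✓ → yes.
design_review: end Sun 20:00 <= Sun 20:00? ✓; start Fri 08:00 >= Tue 11:00? ✓ → yes.
load_test: end Sun 14:00 <= Sun 20:00? ✓; start Fri 00:00 >= Tue 11:00? ✓ → yes.
retro: end Fri 00:00 <= Sun 20:00? ✓; start Wed 14:00 >= Tue 11:00? ✓ → yes.
snapshot: end Sun 19:00 <= Sun 20:00? ✓; start Sat 11:00 >= Tue 11:00? ✓ → yes.
sync_call: end Fri 08:00 <= Sun 20:00? ✓; start Wed 20:00 >= Tue 11:00? ✓ → yes.
Result: build, deploy, design_review, load_test, retro, snapshot, sync_call.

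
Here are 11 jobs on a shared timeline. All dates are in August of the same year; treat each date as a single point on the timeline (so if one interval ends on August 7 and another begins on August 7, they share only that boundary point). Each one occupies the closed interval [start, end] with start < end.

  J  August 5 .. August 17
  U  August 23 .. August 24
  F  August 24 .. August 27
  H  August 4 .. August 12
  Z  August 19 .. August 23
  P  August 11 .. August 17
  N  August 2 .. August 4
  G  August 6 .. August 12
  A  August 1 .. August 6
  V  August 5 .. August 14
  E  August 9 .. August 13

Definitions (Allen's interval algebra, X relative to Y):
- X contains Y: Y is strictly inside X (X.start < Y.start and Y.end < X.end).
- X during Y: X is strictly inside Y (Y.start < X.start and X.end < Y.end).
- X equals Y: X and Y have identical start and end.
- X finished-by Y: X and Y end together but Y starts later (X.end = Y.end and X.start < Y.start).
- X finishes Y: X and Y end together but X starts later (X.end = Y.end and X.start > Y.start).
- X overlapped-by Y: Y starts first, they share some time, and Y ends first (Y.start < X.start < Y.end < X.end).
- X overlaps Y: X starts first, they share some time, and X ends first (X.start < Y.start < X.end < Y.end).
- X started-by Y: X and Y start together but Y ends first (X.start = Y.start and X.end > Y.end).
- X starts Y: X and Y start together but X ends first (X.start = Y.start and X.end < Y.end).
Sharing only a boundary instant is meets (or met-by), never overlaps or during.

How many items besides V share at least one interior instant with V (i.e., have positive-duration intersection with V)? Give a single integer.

Target V = [August 5, August 14].
A [August 1, August 6] → overlaps → counts.
E [August 9, August 13] → during → counts.
F [August 24, August 27] → after → no.
G [August 6, August 12] → during → counts.
H [August 4, August 12] → overlaps → counts.
J [August 5, August 17] → started-by → counts.
N [August 2, August 4] → before → no.
P [August 11, August 17] → overlapped-by → counts.
U [August 23, August 24] → after → no.
Z [August 19, August 23] → after → no.
Total: 6.

6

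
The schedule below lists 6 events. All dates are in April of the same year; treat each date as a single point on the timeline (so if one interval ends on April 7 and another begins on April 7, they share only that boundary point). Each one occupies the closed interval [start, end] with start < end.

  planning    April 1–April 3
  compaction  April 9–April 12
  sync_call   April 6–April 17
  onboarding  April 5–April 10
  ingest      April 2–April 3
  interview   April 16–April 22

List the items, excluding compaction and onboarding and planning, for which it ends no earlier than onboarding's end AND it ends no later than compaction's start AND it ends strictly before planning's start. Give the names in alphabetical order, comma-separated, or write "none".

Conditions: its end is no earlier than onboarding's end (X.end >= April 10) AND its end is no later than compaction's start (X.end <= April 9) AND its end is strictly before planning's start (X.end < April 1).
ingest: end April 3 >= April 10? ✗; end April 3 <= April 9? ✓; end April 3 < April 1? ✗ → no.
interview: end April 22 >= April 10? ✓; end April 22 <= April 9? ✗; end April 22 < April 1? ✗ → no.
sync_call: end April 17 >= April 10? ✓; end April 17 <= April 9? ✗; end April 17 < April 1? ✗ → no.
Result: none.

none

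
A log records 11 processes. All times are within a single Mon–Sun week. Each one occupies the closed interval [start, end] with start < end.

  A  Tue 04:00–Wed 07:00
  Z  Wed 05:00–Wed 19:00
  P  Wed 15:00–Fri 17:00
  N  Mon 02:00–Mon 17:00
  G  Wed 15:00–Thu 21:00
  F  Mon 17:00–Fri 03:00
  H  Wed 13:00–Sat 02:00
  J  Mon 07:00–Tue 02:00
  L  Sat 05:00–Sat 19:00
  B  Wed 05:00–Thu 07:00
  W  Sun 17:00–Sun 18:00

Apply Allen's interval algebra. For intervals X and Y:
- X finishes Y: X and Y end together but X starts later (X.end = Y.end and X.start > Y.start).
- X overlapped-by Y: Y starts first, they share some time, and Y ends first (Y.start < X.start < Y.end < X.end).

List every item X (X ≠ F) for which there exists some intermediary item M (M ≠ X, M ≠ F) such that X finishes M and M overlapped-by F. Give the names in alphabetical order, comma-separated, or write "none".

Target F = [Mon 17:00, Fri 03:00].
Intermediaries M with M overlapped-by F: H, P.
Via H — items with X finishes H: none.
Via P — items with X finishes P: none.
Union: none.

none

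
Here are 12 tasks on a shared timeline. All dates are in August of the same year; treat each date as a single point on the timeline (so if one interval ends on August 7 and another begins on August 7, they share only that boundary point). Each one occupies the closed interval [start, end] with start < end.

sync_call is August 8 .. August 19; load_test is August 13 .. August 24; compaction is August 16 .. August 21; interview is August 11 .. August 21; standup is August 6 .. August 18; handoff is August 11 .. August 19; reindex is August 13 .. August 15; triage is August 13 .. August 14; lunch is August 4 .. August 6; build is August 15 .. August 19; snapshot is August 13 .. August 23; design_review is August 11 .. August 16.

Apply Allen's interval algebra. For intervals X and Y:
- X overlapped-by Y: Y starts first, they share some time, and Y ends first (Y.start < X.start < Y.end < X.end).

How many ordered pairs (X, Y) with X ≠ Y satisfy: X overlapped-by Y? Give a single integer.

20

Checking all 132 ordered pairs for relation 'overlapped-by'; matching pairs in alphabetical order:
(build, design_review): build overlapped-by design_review ✓
(build, standup): build overlapped-by standup ✓
(compaction, build): compaction overlapped-by build ✓
(compaction, handoff): compaction overlapped-by handoff ✓
(compaction, standup): compaction overlapped-by standup ✓
(compaction, sync_call): compaction overlapped-by sync_call ✓
(handoff, standup): handoff overlapped-by standup ✓
(interview, standup): interview overlapped-by standup ✓
(interview, sync_call): interview overlapped-by sync_call ✓
(load_test, design_review): load_test overlapped-by design_review ✓
(load_test, handoff): load_test overlapped-by handoff ✓
(load_test, interview): load_test overlapped-by interview ✓
(load_test, standup): load_test overlapped-by standup ✓
(load_test, sync_call): load_test overlapped-by sync_call ✓
(snapshot, design_review): snapshot overlapped-by design_review ✓
(snapshot, handoff): snapshot overlapped-by handoff ✓
(snapshot, interview): snapshot overlapped-by interview ✓
(snapshot, standup): snapshot overlapped-by standup ✓
(snapshot, sync_call): snapshot overlapped-by sync_call ✓
(sync_call, standup): sync_call overlapped-by standup ✓
Count: 20.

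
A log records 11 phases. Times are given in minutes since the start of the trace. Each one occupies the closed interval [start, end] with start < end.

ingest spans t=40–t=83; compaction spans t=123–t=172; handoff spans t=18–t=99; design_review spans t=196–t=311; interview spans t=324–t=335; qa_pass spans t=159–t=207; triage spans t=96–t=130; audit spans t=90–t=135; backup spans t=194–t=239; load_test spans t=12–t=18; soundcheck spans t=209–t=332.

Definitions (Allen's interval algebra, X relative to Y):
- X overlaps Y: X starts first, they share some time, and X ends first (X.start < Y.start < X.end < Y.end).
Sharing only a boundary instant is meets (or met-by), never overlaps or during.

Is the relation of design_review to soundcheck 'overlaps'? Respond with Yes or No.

Yes

design_review = [t=196, t=311], soundcheck = [t=209, t=332].
Actual relation of design_review to soundcheck: overlaps.
Asked whether 'overlaps' holds → Yes.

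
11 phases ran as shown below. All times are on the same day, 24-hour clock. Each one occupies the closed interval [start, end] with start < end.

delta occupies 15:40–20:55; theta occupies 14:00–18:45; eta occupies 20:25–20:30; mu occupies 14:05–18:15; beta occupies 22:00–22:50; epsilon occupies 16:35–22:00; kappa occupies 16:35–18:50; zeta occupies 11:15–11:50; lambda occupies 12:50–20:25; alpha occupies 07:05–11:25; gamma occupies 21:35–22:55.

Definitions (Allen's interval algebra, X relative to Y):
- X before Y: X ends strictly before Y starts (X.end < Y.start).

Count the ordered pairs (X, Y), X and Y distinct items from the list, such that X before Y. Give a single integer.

Checking all 110 ordered pairs for relation 'before'; matching pairs in alphabetical order:
(alpha, beta): alpha before beta ✓
(alpha, delta): alpha before delta ✓
(alpha, epsilon): alpha before epsilon ✓
(alpha, eta): alpha before eta ✓
(alpha, gamma): alpha before gamma ✓
(alpha, kappa): alpha before kappa ✓
(alpha, lambda): alpha before lambda ✓
(alpha, mu): alpha before mu ✓
(alpha, theta): alpha before theta ✓
(delta, beta): delta before beta ✓
(delta, gamma): delta before gamma ✓
(eta, beta): eta before beta ✓
(eta, gamma): eta before gamma ✓
(kappa, beta): kappa before beta ✓
(kappa, eta): kappa before eta ✓
(kappa, gamma): kappa before gamma ✓
(lambda, beta): lambda before beta ✓
(lambda, gamma): lambda before gamma ✓
(mu, beta): mu before beta ✓
(mu, eta): mu before eta ✓
(mu, gamma): mu before gamma ✓
(theta, beta): theta before beta ✓
(theta, eta): theta before eta ✓
(theta, gamma): theta before gamma ✓
... plus 9 further pairs not listed.
Count: 33.

33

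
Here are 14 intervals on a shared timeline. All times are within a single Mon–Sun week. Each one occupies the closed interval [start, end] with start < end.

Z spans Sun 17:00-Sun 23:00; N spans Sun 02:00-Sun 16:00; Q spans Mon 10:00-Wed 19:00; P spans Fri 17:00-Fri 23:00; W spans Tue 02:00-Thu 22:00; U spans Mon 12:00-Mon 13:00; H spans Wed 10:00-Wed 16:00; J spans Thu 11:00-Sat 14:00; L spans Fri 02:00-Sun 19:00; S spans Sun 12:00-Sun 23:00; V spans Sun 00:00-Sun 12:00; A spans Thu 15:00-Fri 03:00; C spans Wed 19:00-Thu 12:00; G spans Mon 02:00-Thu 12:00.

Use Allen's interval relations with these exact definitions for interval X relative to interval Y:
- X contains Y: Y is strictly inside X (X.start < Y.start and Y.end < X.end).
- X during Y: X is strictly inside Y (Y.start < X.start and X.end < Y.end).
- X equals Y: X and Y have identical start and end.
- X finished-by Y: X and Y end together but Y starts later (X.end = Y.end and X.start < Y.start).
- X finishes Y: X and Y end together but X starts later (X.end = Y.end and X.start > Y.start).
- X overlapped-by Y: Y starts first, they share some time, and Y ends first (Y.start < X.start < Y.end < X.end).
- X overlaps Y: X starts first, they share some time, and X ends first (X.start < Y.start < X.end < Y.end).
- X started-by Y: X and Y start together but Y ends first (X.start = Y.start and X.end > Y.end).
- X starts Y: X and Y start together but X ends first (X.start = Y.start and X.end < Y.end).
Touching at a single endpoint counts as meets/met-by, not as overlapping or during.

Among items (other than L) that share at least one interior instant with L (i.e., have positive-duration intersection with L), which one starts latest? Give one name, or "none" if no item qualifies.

Target L = [Fri 02:00, Sun 19:00].
A [Thu 15:00, Fri 03:00] → overlaps → candidate.
C [Wed 19:00, Thu 12:00] → before → excluded.
G [Mon 02:00, Thu 12:00] → before → excluded.
H [Wed 10:00, Wed 16:00] → before → excluded.
J [Thu 11:00, Sat 14:00] → overlaps → candidate.
N [Sun 02:00, Sun 16:00] → during → candidate.
P [Fri 17:00, Fri 23:00] → during → candidate.
Q [Mon 10:00, Wed 19:00] → before → excluded.
S [Sun 12:00, Sun 23:00] → overlapped-by → candidate.
U [Mon 12:00, Mon 13:00] → before → excluded.
V [Sun 00:00, Sun 12:00] → during → candidate.
W [Tue 02:00, Thu 22:00] → before → excluded.
Z [Sun 17:00, Sun 23:00] → overlapped-by → candidate.
Among candidates, latest start is Sun 17:00 → Z.

Z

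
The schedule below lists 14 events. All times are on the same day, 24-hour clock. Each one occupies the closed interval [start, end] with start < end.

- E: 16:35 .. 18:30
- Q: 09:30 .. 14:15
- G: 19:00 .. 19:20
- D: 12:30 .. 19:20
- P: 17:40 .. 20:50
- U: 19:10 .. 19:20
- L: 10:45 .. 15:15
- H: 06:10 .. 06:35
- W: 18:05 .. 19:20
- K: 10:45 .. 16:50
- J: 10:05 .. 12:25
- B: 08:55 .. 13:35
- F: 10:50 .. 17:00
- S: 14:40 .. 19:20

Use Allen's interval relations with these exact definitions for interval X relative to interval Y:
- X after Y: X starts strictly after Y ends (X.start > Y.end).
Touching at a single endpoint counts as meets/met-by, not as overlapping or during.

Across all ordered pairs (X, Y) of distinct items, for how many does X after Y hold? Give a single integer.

47

Checking all 182 ordered pairs for relation 'after'; matching pairs in alphabetical order:
(B, H): B after H ✓
(D, H): D after H ✓
(D, J): D after J ✓
(E, B): E after B ✓
(E, H): E after H ✓
(E, J): E after J ✓
(E, L): E after L ✓
(E, Q): E after Q ✓
(F, H): F after H ✓
(G, B): G after B ✓
(G, E): G after E ✓
(G, F): G after F ✓
(G, H): G after H ✓
(G, J): G after J ✓
(G, K): G after K ✓
(G, L): G after L ✓
(G, Q): G after Q ✓
(J, H): J after H ✓
(K, H): K after H ✓
(L, H): L after H ✓
(P, B): P after B ✓
(P, F): P after F ✓
(P, H): P after H ✓
(P, J): P after J ✓
... plus 23 further pairs not listed.
Count: 47.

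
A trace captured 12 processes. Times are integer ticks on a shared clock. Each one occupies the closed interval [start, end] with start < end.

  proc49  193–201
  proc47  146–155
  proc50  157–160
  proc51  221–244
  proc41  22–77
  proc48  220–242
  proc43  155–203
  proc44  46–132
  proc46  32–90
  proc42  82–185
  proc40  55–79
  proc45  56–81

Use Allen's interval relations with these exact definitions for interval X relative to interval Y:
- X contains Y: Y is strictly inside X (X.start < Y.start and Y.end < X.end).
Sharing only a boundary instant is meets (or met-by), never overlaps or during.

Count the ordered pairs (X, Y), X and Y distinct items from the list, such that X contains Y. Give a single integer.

8

Checking all 132 ordered pairs for relation 'contains'; matching pairs in alphabetical order:
(proc42, proc47): proc42 contains proc47 ✓
(proc42, proc50): proc42 contains proc50 ✓
(proc43, proc49): proc43 contains proc49 ✓
(proc43, proc50): proc43 contains proc50 ✓
(proc44, proc40): proc44 contains proc40 ✓
(proc44, proc45): proc44 contains proc45 ✓
(proc46, proc40): proc46 contains proc40 ✓
(proc46, proc45): proc46 contains proc45 ✓
Count: 8.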